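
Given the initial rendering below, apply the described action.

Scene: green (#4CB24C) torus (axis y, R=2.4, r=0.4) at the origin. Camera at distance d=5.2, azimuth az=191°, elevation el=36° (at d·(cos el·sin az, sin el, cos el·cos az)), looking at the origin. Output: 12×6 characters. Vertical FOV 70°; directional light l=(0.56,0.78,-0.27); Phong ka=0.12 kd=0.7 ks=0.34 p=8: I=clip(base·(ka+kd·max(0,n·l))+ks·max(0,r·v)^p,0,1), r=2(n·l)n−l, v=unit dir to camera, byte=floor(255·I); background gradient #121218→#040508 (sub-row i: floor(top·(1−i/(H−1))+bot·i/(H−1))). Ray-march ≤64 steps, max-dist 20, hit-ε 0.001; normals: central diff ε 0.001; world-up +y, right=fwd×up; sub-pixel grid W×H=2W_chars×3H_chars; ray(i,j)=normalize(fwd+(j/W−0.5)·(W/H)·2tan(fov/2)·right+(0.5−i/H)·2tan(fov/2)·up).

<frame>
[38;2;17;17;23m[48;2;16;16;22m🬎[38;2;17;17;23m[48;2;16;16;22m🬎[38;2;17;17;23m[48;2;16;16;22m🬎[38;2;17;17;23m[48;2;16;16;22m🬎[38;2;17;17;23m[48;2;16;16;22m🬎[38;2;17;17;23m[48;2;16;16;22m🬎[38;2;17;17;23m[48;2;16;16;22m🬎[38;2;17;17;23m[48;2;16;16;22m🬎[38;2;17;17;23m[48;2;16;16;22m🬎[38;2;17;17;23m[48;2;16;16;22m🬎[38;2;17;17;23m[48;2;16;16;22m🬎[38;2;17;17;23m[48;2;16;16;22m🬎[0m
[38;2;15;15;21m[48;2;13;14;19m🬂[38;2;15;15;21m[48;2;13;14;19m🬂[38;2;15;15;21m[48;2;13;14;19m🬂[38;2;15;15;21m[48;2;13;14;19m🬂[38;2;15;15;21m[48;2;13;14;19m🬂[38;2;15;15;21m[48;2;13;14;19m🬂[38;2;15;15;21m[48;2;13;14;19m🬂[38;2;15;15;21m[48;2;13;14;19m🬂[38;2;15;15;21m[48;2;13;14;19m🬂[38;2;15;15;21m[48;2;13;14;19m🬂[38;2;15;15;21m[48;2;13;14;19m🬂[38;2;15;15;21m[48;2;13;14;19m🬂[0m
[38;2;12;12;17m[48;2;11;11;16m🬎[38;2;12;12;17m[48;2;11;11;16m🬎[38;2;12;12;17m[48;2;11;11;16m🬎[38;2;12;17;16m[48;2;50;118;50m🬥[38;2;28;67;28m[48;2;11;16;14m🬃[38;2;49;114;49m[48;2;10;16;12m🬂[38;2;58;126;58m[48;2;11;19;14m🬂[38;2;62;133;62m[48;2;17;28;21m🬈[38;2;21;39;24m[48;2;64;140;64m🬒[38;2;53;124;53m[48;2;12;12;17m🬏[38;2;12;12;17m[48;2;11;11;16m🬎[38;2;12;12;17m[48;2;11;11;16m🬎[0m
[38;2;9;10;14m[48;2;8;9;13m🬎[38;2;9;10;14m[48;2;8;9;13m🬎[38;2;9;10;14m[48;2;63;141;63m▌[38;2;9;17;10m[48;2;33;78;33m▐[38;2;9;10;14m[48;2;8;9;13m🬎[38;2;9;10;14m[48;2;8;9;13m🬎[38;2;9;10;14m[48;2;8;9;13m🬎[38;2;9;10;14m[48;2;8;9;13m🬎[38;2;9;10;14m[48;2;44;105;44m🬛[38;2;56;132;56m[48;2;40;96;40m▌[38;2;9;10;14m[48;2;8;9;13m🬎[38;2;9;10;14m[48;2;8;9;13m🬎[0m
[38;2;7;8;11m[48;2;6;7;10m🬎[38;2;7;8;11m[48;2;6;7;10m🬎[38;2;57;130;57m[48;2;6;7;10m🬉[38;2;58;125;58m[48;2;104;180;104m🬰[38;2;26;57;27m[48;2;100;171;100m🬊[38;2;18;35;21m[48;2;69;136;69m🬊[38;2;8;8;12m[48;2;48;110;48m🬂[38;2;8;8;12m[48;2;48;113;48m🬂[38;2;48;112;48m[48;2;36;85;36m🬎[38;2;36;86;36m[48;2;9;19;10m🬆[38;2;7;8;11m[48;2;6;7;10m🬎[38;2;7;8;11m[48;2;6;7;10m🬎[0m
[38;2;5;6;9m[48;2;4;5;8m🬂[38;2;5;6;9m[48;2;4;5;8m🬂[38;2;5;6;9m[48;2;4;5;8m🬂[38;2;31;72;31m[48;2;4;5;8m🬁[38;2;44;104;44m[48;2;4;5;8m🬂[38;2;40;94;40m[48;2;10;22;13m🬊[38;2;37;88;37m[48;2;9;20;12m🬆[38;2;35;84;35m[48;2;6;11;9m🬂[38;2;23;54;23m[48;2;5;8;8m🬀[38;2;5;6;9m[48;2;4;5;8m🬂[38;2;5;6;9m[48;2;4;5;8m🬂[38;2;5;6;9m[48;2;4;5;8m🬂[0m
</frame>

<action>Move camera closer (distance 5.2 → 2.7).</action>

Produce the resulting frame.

<frame>
[38;2;17;17;23m[48;2;16;16;22m🬎[38;2;17;17;23m[48;2;16;16;22m🬎[38;2;17;17;23m[48;2;16;16;22m🬎[38;2;17;17;23m[48;2;16;16;22m🬎[38;2;17;17;23m[48;2;16;16;22m🬎[38;2;17;17;23m[48;2;16;16;22m🬎[38;2;17;17;23m[48;2;16;16;22m🬎[38;2;17;17;23m[48;2;16;16;22m🬎[38;2;17;17;23m[48;2;16;16;22m🬎[38;2;17;17;23m[48;2;16;16;22m🬎[38;2;17;17;23m[48;2;16;16;22m🬎[38;2;17;17;23m[48;2;16;16;22m🬎[0m
[38;2;15;15;21m[48;2;13;14;19m🬂[38;2;15;15;21m[48;2;13;14;19m🬂[38;2;14;14;20m[48;2;47;110;47m🬝[38;2;14;14;20m[48;2;35;82;35m🬎[38;2;14;14;20m[48;2;27;63;27m🬎[38;2;21;40;24m[48;2;50;118;50m🬰[38;2;15;15;21m[48;2;44;103;44m🬂[38;2;14;14;20m[48;2;72;137;72m🬊[38;2;14;14;20m[48;2;111;189;111m🬎[38;2;14;14;20m[48;2;57;133;57m🬎[38;2;15;15;21m[48;2;13;14;19m🬂[38;2;15;15;21m[48;2;13;14;19m🬂[0m
[38;2;14;21;17m[48;2;39;91;39m🬡[38;2;44;102;44m[48;2;12;30;12m🬂[38;2;25;59;25m[48;2;10;24;10m🬀[38;2;9;21;9m[48;2;11;11;16m🬎[38;2;9;21;9m[48;2;11;11;16m🬂[38;2;9;21;9m[48;2;11;11;16m🬂[38;2;9;21;9m[48;2;11;11;16m🬂[38;2;23;55;23m[48;2;11;14;15m🬁[38;2;41;97;41m[48;2;10;13;14m🬂[38;2;96;173;96m[48;2;23;52;25m🬂[38;2;66;146;66m[48;2;43;101;43m🬎[38;2;13;13;18m[48;2;58;137;58m🬁[0m
[38;2;14;33;14m[48;2;9;21;9m🬀[38;2;9;21;9m[48;2;8;9;13m🬆[38;2;9;10;14m[48;2;8;9;13m🬎[38;2;9;10;14m[48;2;8;9;13m🬎[38;2;9;10;14m[48;2;8;9;13m🬎[38;2;9;10;14m[48;2;8;9;13m🬎[38;2;9;10;14m[48;2;8;9;13m🬎[38;2;9;10;14m[48;2;8;9;13m🬎[38;2;9;10;14m[48;2;8;9;13m🬎[38;2;9;10;14m[48;2;8;9;13m🬎[38;2;30;71;30m[48;2;8;9;13m🬁[38;2;43;101;43m[48;2;8;9;13m🬬[0m
[38;2;9;21;9m[48;2;6;7;10m🬕[38;2;7;8;11m[48;2;6;7;10m🬎[38;2;7;8;11m[48;2;6;7;10m🬎[38;2;7;8;11m[48;2;6;7;10m🬎[38;2;7;8;11m[48;2;6;7;10m🬎[38;2;7;8;11m[48;2;6;7;10m🬎[38;2;7;8;11m[48;2;6;7;10m🬎[38;2;7;8;11m[48;2;6;7;10m🬎[38;2;7;8;11m[48;2;6;7;10m🬎[38;2;7;8;11m[48;2;6;7;10m🬎[38;2;7;8;11m[48;2;6;7;10m🬎[38;2;20;47;20m[48;2;6;7;10m🬁[0m
[38;2;9;21;9m[48;2;4;5;8m▌[38;2;5;6;9m[48;2;4;5;8m🬂[38;2;5;6;9m[48;2;4;5;8m🬂[38;2;5;6;9m[48;2;4;5;8m🬂[38;2;5;6;9m[48;2;4;5;8m🬂[38;2;5;6;9m[48;2;4;5;8m🬂[38;2;5;6;9m[48;2;4;5;8m🬂[38;2;5;6;9m[48;2;4;5;8m🬂[38;2;5;6;9m[48;2;4;5;8m🬂[38;2;5;6;9m[48;2;4;5;8m🬂[38;2;5;6;9m[48;2;4;5;8m🬂[38;2;5;6;9m[48;2;4;5;8m🬂[0m
</frame>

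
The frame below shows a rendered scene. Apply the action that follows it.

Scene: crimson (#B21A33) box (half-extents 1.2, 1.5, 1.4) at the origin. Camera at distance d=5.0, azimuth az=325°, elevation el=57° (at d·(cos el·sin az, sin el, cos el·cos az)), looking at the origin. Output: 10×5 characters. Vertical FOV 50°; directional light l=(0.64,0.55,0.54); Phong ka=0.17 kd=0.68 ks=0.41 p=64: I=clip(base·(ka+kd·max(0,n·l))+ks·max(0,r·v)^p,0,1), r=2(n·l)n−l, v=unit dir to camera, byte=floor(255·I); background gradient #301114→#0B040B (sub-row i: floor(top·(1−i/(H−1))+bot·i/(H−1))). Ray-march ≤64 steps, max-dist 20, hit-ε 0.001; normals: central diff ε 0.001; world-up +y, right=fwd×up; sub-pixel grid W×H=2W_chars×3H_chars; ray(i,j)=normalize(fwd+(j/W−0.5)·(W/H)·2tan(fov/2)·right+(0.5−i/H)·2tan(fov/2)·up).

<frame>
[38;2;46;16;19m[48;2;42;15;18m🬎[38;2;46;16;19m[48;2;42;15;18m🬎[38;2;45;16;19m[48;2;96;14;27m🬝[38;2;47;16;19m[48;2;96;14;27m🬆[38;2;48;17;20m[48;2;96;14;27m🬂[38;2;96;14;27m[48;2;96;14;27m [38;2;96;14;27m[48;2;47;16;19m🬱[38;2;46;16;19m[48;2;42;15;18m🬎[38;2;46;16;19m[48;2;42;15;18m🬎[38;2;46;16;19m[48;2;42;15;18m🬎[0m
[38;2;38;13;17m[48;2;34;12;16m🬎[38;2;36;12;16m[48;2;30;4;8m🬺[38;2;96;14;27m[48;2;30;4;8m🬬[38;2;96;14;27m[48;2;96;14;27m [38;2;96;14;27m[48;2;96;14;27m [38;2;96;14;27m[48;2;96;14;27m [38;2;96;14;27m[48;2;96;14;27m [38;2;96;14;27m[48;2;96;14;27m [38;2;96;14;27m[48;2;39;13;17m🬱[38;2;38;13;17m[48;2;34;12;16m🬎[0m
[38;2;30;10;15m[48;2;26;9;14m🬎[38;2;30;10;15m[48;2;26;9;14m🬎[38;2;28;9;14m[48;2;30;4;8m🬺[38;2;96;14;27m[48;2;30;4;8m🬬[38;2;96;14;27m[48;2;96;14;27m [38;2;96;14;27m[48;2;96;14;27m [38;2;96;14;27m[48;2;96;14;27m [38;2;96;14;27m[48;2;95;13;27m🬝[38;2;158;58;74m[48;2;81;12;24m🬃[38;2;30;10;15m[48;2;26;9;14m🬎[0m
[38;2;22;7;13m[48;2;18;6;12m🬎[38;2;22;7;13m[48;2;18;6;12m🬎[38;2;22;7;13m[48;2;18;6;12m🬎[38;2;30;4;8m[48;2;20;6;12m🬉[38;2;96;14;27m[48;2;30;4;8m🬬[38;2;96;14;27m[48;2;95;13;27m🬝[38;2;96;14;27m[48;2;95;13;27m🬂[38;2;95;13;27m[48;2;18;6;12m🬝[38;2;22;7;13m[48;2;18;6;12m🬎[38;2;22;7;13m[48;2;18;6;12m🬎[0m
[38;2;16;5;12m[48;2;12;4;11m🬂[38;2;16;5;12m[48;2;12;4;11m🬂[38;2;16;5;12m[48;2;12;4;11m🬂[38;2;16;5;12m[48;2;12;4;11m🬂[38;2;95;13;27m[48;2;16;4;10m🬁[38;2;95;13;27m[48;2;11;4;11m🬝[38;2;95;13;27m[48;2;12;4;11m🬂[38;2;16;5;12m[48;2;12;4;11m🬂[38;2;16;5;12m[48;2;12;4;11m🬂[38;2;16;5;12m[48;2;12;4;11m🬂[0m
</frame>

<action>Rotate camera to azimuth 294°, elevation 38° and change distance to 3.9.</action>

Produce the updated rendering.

<frame>
[38;2;46;16;19m[48;2;96;14;27m🬎[38;2;47;16;19m[48;2;96;14;27m🬆[38;2;48;17;20m[48;2;96;14;27m🬀[38;2;96;14;27m[48;2;96;14;27m [38;2;96;14;27m[48;2;96;14;27m [38;2;96;14;27m[48;2;96;14;27m [38;2;96;14;27m[48;2;96;14;27m [38;2;96;14;27m[48;2;48;17;20m🬺[38;2;48;17;20m[48;2;96;14;27m🬂[38;2;96;14;27m[48;2;45;16;19m🬓[0m
[38;2;30;4;8m[48;2;34;12;16m🬬[38;2;30;4;8m[48;2;30;4;8m [38;2;96;14;27m[48;2;30;4;8m🬂[38;2;96;14;27m[48;2;30;4;8m🬂[38;2;96;14;27m[48;2;30;4;8m🬊[38;2;96;14;27m[48;2;30;4;8m🬎[38;2;96;14;27m[48;2;30;4;8m🬬[38;2;96;14;27m[48;2;96;14;27m [38;2;96;14;27m[48;2;96;14;27m [38;2;96;14;27m[48;2;36;12;16m🬀[0m
[38;2;28;9;14m[48;2;30;4;8m🬲[38;2;30;4;8m[48;2;30;4;8m [38;2;30;4;8m[48;2;30;4;8m [38;2;30;4;8m[48;2;30;4;8m [38;2;30;4;8m[48;2;30;4;8m [38;2;30;4;8m[48;2;30;4;8m [38;2;30;4;8m[48;2;30;4;8m [38;2;30;4;8m[48;2;30;4;8m [38;2;30;4;8m[48;2;26;9;14m🬝[38;2;30;10;15m[48;2;26;9;14m🬎[0m
[38;2;22;7;13m[48;2;18;6;12m🬎[38;2;30;4;8m[48;2;19;6;12m🬨[38;2;30;4;8m[48;2;30;4;8m [38;2;30;4;8m[48;2;30;4;8m [38;2;30;4;8m[48;2;30;4;8m [38;2;30;4;8m[48;2;30;4;8m [38;2;30;4;8m[48;2;30;4;8m [38;2;30;4;8m[48;2;30;4;8m [38;2;30;4;8m[48;2;20;6;12m🬄[38;2;22;7;13m[48;2;18;6;12m🬎[0m
[38;2;16;5;12m[48;2;12;4;11m🬂[38;2;16;5;12m[48;2;12;4;11m🬂[38;2;30;4;8m[48;2;11;4;11m🬎[38;2;30;4;8m[48;2;30;4;8m [38;2;30;4;8m[48;2;30;4;8m [38;2;30;4;8m[48;2;30;4;8m [38;2;30;4;8m[48;2;30;4;8m [38;2;30;4;8m[48;2;11;4;11m🬝[38;2;16;5;12m[48;2;12;4;11m🬂[38;2;16;5;12m[48;2;12;4;11m🬂[0m
</frame>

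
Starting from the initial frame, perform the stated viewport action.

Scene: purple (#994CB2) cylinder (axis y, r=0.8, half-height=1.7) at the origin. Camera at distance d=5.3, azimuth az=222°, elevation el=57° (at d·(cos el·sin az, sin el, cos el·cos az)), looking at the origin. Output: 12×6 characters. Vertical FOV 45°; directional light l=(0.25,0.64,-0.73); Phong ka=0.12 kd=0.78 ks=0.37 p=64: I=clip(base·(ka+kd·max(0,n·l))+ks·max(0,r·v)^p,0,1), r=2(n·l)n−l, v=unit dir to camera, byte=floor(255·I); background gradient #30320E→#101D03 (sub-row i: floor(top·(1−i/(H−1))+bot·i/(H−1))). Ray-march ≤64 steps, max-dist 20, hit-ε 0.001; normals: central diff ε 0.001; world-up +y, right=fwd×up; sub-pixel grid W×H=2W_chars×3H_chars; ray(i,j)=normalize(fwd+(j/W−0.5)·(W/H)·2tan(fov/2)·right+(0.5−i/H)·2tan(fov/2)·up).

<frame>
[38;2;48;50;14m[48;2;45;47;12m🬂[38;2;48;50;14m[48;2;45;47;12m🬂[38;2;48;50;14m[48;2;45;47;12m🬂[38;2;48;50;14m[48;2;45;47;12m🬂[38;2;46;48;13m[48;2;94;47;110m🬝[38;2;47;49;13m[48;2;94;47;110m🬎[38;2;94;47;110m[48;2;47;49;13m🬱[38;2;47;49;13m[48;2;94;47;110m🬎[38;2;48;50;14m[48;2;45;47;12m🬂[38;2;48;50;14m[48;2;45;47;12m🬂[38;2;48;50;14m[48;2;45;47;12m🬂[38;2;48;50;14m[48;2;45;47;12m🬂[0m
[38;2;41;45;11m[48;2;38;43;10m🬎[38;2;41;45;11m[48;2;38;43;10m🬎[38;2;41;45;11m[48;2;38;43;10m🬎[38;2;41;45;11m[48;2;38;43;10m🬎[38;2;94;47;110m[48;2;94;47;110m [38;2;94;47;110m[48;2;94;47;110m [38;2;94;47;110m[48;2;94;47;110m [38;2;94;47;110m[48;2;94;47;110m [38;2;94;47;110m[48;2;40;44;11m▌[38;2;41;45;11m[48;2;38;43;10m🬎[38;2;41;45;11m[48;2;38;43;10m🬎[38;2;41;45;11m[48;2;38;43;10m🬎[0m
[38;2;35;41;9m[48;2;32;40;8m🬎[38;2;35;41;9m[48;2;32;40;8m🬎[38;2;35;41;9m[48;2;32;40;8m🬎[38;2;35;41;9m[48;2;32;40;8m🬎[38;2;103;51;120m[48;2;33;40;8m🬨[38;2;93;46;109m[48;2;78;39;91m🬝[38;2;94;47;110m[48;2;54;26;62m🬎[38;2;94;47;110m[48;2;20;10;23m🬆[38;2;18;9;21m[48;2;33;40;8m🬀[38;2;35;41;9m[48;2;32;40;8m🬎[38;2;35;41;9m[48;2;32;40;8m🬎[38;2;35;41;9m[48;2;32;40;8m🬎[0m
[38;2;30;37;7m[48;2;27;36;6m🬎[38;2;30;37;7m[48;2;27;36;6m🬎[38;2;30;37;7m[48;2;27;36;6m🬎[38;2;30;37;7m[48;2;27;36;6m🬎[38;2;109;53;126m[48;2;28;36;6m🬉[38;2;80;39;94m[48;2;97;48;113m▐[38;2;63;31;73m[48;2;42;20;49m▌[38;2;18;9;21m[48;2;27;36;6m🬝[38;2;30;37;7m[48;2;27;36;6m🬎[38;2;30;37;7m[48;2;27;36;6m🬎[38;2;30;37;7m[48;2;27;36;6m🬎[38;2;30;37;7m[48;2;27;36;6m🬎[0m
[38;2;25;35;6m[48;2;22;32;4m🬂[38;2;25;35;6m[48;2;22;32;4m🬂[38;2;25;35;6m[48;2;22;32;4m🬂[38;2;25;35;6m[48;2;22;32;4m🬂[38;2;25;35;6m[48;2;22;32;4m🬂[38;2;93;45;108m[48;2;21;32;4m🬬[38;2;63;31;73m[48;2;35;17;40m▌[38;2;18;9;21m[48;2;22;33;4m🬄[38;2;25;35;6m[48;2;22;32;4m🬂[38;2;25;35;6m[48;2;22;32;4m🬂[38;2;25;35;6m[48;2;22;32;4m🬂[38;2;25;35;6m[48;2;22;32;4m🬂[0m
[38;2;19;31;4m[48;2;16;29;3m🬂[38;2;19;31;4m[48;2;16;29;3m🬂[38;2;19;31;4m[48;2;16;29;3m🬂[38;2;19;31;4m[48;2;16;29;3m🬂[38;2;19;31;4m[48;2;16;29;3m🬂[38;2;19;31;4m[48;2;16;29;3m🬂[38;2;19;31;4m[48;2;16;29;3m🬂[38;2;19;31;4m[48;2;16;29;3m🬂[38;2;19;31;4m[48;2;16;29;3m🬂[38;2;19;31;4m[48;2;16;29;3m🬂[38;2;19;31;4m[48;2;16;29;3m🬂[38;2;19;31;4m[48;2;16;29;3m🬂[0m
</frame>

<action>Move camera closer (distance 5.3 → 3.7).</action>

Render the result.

<frame>
[38;2;48;50;14m[48;2;45;47;12m🬂[38;2;48;50;14m[48;2;45;47;12m🬂[38;2;94;47;110m[48;2;46;48;13m▐[38;2;94;47;110m[48;2;94;47;110m [38;2;94;47;110m[48;2;94;47;110m [38;2;94;47;110m[48;2;94;47;110m [38;2;94;47;110m[48;2;94;47;110m [38;2;94;47;110m[48;2;94;47;110m [38;2;94;47;110m[48;2;94;47;110m [38;2;94;47;110m[48;2;94;47;110m [38;2;48;50;14m[48;2;45;47;12m🬂[38;2;48;50;14m[48;2;45;47;12m🬂[0m
[38;2;41;45;11m[48;2;38;43;10m🬎[38;2;41;45;11m[48;2;38;43;10m🬎[38;2;94;47;110m[48;2;39;44;10m🬁[38;2;95;47;111m[48;2;107;53;124m🬬[38;2;94;47;110m[48;2;94;47;110m [38;2;94;47;110m[48;2;94;47;110m [38;2;94;47;110m[48;2;94;47;110m [38;2;94;47;110m[48;2;94;47;110m [38;2;94;47;110m[48;2;18;9;21m🬝[38;2;94;47;110m[48;2;32;32;14m🬆[38;2;41;45;11m[48;2;38;43;10m🬎[38;2;41;45;11m[48;2;38;43;10m🬎[0m
[38;2;35;41;9m[48;2;32;40;8m🬎[38;2;35;41;9m[48;2;32;40;8m🬎[38;2;35;41;9m[48;2;32;40;8m🬎[38;2;105;52;122m[48;2;33;40;8m🬨[38;2;88;43;102m[48;2;96;48;112m▐[38;2;71;35;83m[48;2;80;39;93m▐[38;2;63;31;73m[48;2;53;26;62m▌[38;2;43;21;50m[48;2;31;15;36m▌[38;2;21;10;25m[48;2;18;9;21m🬀[38;2;18;9;21m[48;2;33;40;8m🬀[38;2;35;41;9m[48;2;32;40;8m🬎[38;2;35;41;9m[48;2;32;40;8m🬎[0m
[38;2;30;37;7m[48;2;27;36;6m🬎[38;2;30;37;7m[48;2;27;36;6m🬎[38;2;30;37;7m[48;2;27;36;6m🬎[38;2;110;54;128m[48;2;28;36;6m🬁[38;2;93;46;109m[48;2;104;51;120m▐[38;2;73;36;85m[48;2;83;41;97m▐[38;2;63;31;73m[48;2;51;25;59m▌[38;2;38;18;44m[48;2;22;11;25m▌[38;2;18;9;21m[48;2;28;36;6m🬕[38;2;30;37;7m[48;2;27;36;6m🬎[38;2;30;37;7m[48;2;27;36;6m🬎[38;2;30;37;7m[48;2;27;36;6m🬎[0m
[38;2;25;35;6m[48;2;22;32;4m🬂[38;2;25;35;6m[48;2;22;32;4m🬂[38;2;25;35;6m[48;2;22;32;4m🬂[38;2;25;35;6m[48;2;22;32;4m🬂[38;2;104;51;121m[48;2;22;32;4m🬨[38;2;76;37;89m[48;2;89;44;104m▐[38;2;63;31;73m[48;2;47;23;55m▌[38;2;31;15;36m[48;2;19;9;23m🬄[38;2;18;9;21m[48;2;22;33;4m🬀[38;2;25;35;6m[48;2;22;32;4m🬂[38;2;25;35;6m[48;2;22;32;4m🬂[38;2;25;35;6m[48;2;22;32;4m🬂[0m
[38;2;19;31;4m[48;2;16;29;3m🬂[38;2;19;31;4m[48;2;16;29;3m🬂[38;2;19;31;4m[48;2;16;29;3m🬂[38;2;19;31;4m[48;2;16;29;3m🬂[38;2;19;31;4m[48;2;16;29;3m🬂[38;2;86;42;100m[48;2;16;29;3m🬊[38;2;52;25;60m[48;2;16;29;3m🬎[38;2;18;9;21m[48;2;17;29;3m🬀[38;2;19;31;4m[48;2;16;29;3m🬂[38;2;19;31;4m[48;2;16;29;3m🬂[38;2;19;31;4m[48;2;16;29;3m🬂[38;2;19;31;4m[48;2;16;29;3m🬂[0m
</frame>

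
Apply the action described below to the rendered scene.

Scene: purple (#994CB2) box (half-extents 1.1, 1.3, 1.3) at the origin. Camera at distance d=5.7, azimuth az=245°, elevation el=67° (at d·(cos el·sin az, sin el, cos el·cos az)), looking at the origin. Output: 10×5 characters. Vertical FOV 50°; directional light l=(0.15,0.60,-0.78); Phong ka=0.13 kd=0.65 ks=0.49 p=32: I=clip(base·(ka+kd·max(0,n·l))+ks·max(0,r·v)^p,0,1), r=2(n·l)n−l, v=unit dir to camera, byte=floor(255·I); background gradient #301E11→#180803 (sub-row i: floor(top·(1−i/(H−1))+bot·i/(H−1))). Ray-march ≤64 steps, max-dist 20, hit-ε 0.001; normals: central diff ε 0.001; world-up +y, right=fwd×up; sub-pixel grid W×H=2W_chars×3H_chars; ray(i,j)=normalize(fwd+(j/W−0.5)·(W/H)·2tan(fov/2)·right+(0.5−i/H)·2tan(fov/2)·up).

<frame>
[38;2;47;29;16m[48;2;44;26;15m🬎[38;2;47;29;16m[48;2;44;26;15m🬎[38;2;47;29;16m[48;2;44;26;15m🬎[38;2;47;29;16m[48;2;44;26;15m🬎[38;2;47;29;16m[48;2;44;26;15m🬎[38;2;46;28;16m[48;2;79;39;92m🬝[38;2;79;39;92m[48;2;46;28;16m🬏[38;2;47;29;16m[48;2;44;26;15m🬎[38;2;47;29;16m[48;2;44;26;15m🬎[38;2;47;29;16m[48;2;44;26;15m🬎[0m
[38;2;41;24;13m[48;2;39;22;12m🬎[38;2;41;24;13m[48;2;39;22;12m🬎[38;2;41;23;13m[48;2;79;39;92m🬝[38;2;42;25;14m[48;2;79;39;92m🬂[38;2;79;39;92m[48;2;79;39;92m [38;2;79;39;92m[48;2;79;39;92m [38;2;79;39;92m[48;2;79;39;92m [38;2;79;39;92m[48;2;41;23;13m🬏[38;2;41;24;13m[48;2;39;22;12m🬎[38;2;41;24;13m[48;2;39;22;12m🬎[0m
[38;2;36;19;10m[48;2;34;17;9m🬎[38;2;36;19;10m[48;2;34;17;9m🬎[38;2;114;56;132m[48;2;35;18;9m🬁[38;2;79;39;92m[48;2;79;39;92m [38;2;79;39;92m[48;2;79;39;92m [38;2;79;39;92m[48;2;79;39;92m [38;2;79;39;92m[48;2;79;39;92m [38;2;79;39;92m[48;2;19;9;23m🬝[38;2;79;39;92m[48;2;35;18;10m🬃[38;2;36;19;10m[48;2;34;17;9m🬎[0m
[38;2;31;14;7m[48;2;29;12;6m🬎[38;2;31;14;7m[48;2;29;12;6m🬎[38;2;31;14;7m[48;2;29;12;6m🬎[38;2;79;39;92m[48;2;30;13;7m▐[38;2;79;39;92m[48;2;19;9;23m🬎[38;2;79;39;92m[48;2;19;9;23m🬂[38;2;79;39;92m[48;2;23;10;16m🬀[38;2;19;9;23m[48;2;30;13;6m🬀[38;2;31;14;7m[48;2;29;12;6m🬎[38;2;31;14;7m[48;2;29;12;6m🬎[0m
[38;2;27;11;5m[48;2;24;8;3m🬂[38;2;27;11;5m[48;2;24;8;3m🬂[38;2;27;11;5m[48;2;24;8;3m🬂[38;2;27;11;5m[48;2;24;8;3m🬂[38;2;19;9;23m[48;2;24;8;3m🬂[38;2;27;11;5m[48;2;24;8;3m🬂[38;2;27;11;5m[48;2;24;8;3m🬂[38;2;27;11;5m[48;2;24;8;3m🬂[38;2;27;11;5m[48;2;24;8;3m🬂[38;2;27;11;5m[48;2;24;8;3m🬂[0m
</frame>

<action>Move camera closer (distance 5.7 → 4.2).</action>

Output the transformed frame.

<frame>
[38;2;47;29;16m[48;2;44;26;15m🬎[38;2;47;29;16m[48;2;44;26;15m🬎[38;2;46;28;16m[48;2;79;39;92m🬝[38;2;47;29;16m[48;2;79;39;92m🬎[38;2;48;30;17m[48;2;79;39;92m🬂[38;2;79;39;92m[48;2;79;39;92m [38;2;79;39;92m[48;2;79;39;92m [38;2;79;39;92m[48;2;47;29;16m🬲[38;2;47;29;16m[48;2;44;26;15m🬎[38;2;47;29;16m[48;2;44;26;15m🬎[0m
[38;2;41;24;13m[48;2;39;22;12m🬎[38;2;79;39;92m[48;2;40;22;12m🬨[38;2;79;39;92m[48;2;79;39;92m [38;2;79;39;92m[48;2;79;39;92m [38;2;79;39;92m[48;2;79;39;92m [38;2;79;39;92m[48;2;79;39;92m [38;2;79;39;92m[48;2;79;39;92m [38;2;79;39;92m[48;2;79;39;92m [38;2;79;39;92m[48;2;42;25;14m🬺[38;2;41;24;13m[48;2;39;22;12m🬎[0m
[38;2;36;19;10m[48;2;34;17;9m🬎[38;2;79;39;92m[48;2;35;18;9m🬁[38;2;79;39;92m[48;2;79;39;92m [38;2;79;39;92m[48;2;79;39;92m [38;2;79;39;92m[48;2;79;39;92m [38;2;79;39;92m[48;2;79;39;92m [38;2;79;39;92m[48;2;79;39;92m [38;2;79;39;92m[48;2;79;39;92m [38;2;79;39;92m[48;2;79;39;92m [38;2;79;39;92m[48;2;30;15;14m🬌[0m
[38;2;31;14;7m[48;2;29;12;6m🬎[38;2;31;14;7m[48;2;29;12;6m🬎[38;2;79;39;92m[48;2;29;13;6m🬨[38;2;79;39;92m[48;2;79;39;92m [38;2;79;39;92m[48;2;79;39;92m [38;2;79;39;92m[48;2;19;9;23m🬝[38;2;79;39;92m[48;2;19;9;23m🬆[38;2;79;39;92m[48;2;24;10;14m🬂[38;2;19;9;23m[48;2;30;13;6m🬀[38;2;31;14;7m[48;2;29;12;6m🬎[0m
[38;2;27;11;5m[48;2;24;8;3m🬂[38;2;27;11;5m[48;2;24;8;3m🬂[38;2;79;39;92m[48;2;25;9;3m🬁[38;2;79;39;92m[48;2;22;8;9m🬆[38;2;79;39;92m[48;2;21;8;15m🬀[38;2;19;9;23m[48;2;24;8;3m🬂[38;2;27;11;5m[48;2;24;8;3m🬂[38;2;27;11;5m[48;2;24;8;3m🬂[38;2;27;11;5m[48;2;24;8;3m🬂[38;2;27;11;5m[48;2;24;8;3m🬂[0m
</frame>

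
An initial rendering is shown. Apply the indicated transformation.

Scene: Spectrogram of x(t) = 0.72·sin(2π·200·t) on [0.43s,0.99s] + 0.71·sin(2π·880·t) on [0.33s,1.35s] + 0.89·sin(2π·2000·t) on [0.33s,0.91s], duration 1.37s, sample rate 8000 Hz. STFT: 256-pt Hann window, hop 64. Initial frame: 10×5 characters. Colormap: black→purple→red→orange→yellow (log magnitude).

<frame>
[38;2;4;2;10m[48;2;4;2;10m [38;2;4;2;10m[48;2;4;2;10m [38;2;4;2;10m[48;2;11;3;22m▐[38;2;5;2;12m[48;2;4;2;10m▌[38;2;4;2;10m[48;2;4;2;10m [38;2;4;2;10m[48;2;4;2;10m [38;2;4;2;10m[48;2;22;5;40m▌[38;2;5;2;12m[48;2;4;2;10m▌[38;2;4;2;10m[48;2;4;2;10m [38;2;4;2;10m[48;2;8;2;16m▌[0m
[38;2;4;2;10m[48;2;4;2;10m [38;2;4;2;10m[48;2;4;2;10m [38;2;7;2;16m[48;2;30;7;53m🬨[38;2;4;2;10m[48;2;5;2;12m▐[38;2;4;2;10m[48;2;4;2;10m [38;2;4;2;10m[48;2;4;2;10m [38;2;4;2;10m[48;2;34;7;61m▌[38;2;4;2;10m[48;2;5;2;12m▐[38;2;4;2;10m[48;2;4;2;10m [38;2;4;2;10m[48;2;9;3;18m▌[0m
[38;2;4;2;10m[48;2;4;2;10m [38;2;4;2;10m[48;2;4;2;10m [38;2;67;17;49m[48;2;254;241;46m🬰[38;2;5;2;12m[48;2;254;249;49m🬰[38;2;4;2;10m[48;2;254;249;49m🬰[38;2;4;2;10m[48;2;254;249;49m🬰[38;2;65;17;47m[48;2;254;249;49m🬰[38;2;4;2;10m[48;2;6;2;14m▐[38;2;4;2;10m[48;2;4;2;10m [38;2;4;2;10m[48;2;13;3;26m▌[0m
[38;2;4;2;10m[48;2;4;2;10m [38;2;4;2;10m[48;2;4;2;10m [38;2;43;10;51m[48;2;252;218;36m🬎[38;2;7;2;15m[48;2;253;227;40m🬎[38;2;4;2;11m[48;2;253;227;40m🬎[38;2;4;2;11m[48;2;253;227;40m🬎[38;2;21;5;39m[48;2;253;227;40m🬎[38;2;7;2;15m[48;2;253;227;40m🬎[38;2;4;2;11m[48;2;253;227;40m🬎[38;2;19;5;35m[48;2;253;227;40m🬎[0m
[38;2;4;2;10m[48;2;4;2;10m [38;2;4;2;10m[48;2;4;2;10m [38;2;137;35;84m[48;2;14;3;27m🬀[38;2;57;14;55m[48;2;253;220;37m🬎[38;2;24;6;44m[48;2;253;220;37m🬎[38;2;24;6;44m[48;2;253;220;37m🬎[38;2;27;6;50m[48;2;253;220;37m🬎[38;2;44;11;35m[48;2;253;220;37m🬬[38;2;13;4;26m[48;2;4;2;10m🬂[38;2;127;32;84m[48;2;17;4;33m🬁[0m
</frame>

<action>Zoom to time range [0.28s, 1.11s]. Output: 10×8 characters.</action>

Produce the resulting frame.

<frame>
[38;2;5;2;13m[48;2;10;3;20m▌[38;2;4;2;10m[48;2;5;2;12m▌[38;2;4;2;10m[48;2;4;2;10m [38;2;4;2;10m[48;2;4;2;10m [38;2;4;2;10m[48;2;4;2;10m [38;2;4;2;10m[48;2;4;2;10m [38;2;4;2;10m[48;2;4;2;10m [38;2;4;2;10m[48;2;21;5;38m▌[38;2;4;2;10m[48;2;5;2;12m▌[38;2;4;2;10m[48;2;4;2;10m [0m
[38;2;7;2;15m[48;2;13;3;26m▌[38;2;4;2;10m[48;2;5;2;12m▌[38;2;4;2;10m[48;2;4;2;10m [38;2;4;2;10m[48;2;4;2;10m [38;2;4;2;10m[48;2;4;2;10m [38;2;4;2;10m[48;2;4;2;10m [38;2;4;2;10m[48;2;4;2;10m [38;2;4;2;10m[48;2;24;5;43m▌[38;2;4;2;10m[48;2;5;2;12m▌[38;2;4;2;10m[48;2;4;2;10m [0m
[38;2;13;3;25m[48;2;27;6;48m🬕[38;2;4;2;10m[48;2;5;2;12m▌[38;2;4;2;10m[48;2;4;2;10m [38;2;4;2;10m[48;2;4;2;10m [38;2;4;2;10m[48;2;4;2;10m [38;2;4;2;10m[48;2;4;2;10m [38;2;4;2;10m[48;2;4;2;10m [38;2;4;2;10m[48;2;33;7;59m▌[38;2;4;2;10m[48;2;5;2;12m▌[38;2;4;2;10m[48;2;4;2;10m [0m
[38;2;51;12;68m[48;2;254;249;49m🬝[38;2;5;2;11m[48;2;254;249;49m🬎[38;2;4;2;10m[48;2;254;249;49m🬎[38;2;4;2;10m[48;2;254;249;49m🬎[38;2;4;2;10m[48;2;254;249;49m🬎[38;2;4;2;10m[48;2;254;249;49m🬎[38;2;4;2;10m[48;2;254;249;49m🬎[38;2;40;10;47m[48;2;254;249;49m🬎[38;2;4;2;10m[48;2;6;2;13m▌[38;2;4;2;10m[48;2;4;2;10m [0m
[38;2;252;193;26m[48;2;67;16;76m🬁[38;2;251;185;23m[48;2;5;2;12m🬂[38;2;251;185;23m[48;2;4;2;10m🬂[38;2;251;185;23m[48;2;4;2;10m🬂[38;2;251;185;23m[48;2;4;2;10m🬂[38;2;251;185;23m[48;2;4;2;10m🬂[38;2;251;185;23m[48;2;4;2;10m🬂[38;2;251;188;24m[48;2;40;10;47m🬂[38;2;4;2;10m[48;2;7;2;15m▌[38;2;4;2;10m[48;2;4;2;10m [0m
[38;2;44;10;70m[48;2;147;37;83m🬝[38;2;5;2;12m[48;2;11;3;22m🬆[38;2;4;2;10m[48;2;10;3;20m🬎[38;2;4;2;10m[48;2;10;3;20m🬎[38;2;4;2;10m[48;2;10;3;20m🬎[38;2;4;2;10m[48;2;10;3;20m🬎[38;2;4;2;10m[48;2;10;3;20m🬎[38;2;6;2;13m[48;2;33;7;58m▌[38;2;5;2;12m[48;2;10;3;21m🬆[38;2;4;2;10m[48;2;10;3;20m🬎[0m
[38;2;229;146;55m[48;2;42;10;73m🬉[38;2;253;227;40m[48;2;26;6;46m🬂[38;2;253;227;40m[48;2;18;5;34m🬂[38;2;253;227;40m[48;2;18;5;34m🬂[38;2;253;227;40m[48;2;18;5;34m🬂[38;2;253;227;40m[48;2;18;5;34m🬂[38;2;253;227;40m[48;2;18;5;34m🬂[38;2;253;227;40m[48;2;24;6;44m🬂[38;2;253;227;40m[48;2;26;6;48m🬂[38;2;253;227;40m[48;2;18;5;34m🬂[0m
[38;2;21;5;40m[48;2;9;2;19m🬉[38;2;22;6;29m[48;2;248;179;27m🬕[38;2;10;3;21m[48;2;236;156;44m🬂[38;2;10;3;21m[48;2;236;156;44m🬂[38;2;10;3;21m[48;2;236;156;44m🬂[38;2;10;3;21m[48;2;236;156;44m🬂[38;2;10;3;21m[48;2;236;156;44m🬂[38;2;16;4;32m[48;2;236;156;43m🬂[38;2;46;11;54m[48;2;241;166;36m🬂[38;2;4;2;10m[48;2;4;2;10m [0m
</frame>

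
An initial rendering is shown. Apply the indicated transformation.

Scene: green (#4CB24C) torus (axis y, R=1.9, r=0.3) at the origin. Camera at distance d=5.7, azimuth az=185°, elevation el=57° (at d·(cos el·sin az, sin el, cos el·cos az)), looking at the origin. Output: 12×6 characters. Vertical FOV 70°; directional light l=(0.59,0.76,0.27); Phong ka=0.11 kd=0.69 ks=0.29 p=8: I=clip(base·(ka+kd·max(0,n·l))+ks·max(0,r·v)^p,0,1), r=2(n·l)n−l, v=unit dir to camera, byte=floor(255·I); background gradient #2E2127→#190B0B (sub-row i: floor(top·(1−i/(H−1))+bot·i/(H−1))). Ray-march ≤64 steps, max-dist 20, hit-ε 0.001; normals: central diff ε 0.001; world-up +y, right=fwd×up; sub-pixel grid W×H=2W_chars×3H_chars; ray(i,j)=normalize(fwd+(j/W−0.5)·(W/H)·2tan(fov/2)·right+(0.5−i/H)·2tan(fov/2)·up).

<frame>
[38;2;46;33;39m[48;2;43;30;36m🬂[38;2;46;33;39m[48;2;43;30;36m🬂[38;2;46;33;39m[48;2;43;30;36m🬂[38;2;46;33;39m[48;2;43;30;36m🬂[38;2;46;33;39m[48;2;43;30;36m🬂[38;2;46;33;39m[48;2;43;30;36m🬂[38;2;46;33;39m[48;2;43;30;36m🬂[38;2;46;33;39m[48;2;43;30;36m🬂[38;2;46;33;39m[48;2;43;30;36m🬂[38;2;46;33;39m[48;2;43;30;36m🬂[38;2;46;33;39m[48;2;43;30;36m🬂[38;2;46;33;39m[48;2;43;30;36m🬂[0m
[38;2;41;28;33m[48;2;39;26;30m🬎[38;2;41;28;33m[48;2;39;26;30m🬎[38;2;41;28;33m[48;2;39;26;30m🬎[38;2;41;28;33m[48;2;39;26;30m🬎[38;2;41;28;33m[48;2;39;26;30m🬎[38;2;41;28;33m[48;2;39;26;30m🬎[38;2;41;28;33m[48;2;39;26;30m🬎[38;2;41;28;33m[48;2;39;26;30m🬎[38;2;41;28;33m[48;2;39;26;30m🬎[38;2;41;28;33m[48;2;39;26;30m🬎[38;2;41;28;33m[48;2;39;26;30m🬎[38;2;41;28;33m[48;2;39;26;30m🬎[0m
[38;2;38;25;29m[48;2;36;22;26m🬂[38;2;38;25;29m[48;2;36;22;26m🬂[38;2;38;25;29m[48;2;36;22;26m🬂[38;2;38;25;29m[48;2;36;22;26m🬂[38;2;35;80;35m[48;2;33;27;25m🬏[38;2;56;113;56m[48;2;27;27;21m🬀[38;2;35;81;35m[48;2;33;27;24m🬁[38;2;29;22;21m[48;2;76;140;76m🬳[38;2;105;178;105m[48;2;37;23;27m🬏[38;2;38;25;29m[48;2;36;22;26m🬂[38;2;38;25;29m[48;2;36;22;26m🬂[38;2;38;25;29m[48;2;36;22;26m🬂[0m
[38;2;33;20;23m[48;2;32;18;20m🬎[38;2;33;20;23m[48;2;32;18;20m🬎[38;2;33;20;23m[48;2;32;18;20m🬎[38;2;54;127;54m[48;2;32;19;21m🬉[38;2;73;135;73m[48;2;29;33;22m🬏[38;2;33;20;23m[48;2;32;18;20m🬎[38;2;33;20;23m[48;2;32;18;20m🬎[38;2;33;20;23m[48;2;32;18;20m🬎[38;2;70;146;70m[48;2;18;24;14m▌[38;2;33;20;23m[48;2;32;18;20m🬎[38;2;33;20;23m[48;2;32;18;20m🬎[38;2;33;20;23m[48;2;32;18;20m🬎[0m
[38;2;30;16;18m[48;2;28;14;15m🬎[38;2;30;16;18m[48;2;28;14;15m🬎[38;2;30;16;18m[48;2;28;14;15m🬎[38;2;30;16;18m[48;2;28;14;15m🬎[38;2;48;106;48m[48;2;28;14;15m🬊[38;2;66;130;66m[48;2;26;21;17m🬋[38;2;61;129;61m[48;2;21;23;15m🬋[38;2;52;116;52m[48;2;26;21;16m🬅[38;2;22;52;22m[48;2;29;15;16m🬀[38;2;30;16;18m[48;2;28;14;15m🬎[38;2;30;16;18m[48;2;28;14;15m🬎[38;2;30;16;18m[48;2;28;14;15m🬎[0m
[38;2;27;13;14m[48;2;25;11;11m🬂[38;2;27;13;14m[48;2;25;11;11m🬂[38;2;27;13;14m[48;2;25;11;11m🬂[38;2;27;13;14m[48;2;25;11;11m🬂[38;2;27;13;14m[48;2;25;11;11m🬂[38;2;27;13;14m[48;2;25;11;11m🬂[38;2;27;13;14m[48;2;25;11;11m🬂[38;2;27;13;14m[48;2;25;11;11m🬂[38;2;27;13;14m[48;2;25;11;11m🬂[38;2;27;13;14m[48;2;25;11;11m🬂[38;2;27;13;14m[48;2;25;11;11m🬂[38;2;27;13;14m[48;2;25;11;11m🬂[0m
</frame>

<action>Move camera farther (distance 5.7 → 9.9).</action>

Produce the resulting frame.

<frame>
[38;2;46;33;39m[48;2;43;30;36m🬂[38;2;46;33;39m[48;2;43;30;36m🬂[38;2;46;33;39m[48;2;43;30;36m🬂[38;2;46;33;39m[48;2;43;30;36m🬂[38;2;46;33;39m[48;2;43;30;36m🬂[38;2;46;33;39m[48;2;43;30;36m🬂[38;2;46;33;39m[48;2;43;30;36m🬂[38;2;46;33;39m[48;2;43;30;36m🬂[38;2;46;33;39m[48;2;43;30;36m🬂[38;2;46;33;39m[48;2;43;30;36m🬂[38;2;46;33;39m[48;2;43;30;36m🬂[38;2;46;33;39m[48;2;43;30;36m🬂[0m
[38;2;41;28;33m[48;2;39;26;30m🬎[38;2;41;28;33m[48;2;39;26;30m🬎[38;2;41;28;33m[48;2;39;26;30m🬎[38;2;41;28;33m[48;2;39;26;30m🬎[38;2;41;28;33m[48;2;39;26;30m🬎[38;2;41;28;33m[48;2;39;26;30m🬎[38;2;41;28;33m[48;2;39;26;30m🬎[38;2;41;28;33m[48;2;39;26;30m🬎[38;2;41;28;33m[48;2;39;26;30m🬎[38;2;41;28;33m[48;2;39;26;30m🬎[38;2;41;28;33m[48;2;39;26;30m🬎[38;2;41;28;33m[48;2;39;26;30m🬎[0m
[38;2;38;25;29m[48;2;36;22;26m🬂[38;2;38;25;29m[48;2;36;22;26m🬂[38;2;38;25;29m[48;2;36;22;26m🬂[38;2;38;25;29m[48;2;36;22;26m🬂[38;2;38;25;29m[48;2;36;22;26m🬂[38;2;57;128;57m[48;2;34;31;27m🬇[38;2;47;106;47m[48;2;37;23;27m🬋[38;2;120;191;120m[48;2;37;23;27m🬏[38;2;38;25;29m[48;2;36;22;26m🬂[38;2;38;25;29m[48;2;36;22;26m🬂[38;2;38;25;29m[48;2;36;22;26m🬂[38;2;38;25;29m[48;2;36;22;26m🬂[0m
[38;2;33;20;23m[48;2;32;18;20m🬎[38;2;33;20;23m[48;2;32;18;20m🬎[38;2;33;20;23m[48;2;32;18;20m🬎[38;2;33;20;23m[48;2;32;18;20m🬎[38;2;33;20;23m[48;2;32;18;20m🬎[38;2;31;39;25m[48;2;75;139;75m🬝[38;2;33;20;23m[48;2;52;118;52m🬎[38;2;65;145;65m[48;2;28;19;19m🬃[38;2;33;20;23m[48;2;32;18;20m🬎[38;2;33;20;23m[48;2;32;18;20m🬎[38;2;33;20;23m[48;2;32;18;20m🬎[38;2;33;20;23m[48;2;32;18;20m🬎[0m
[38;2;30;16;18m[48;2;28;14;15m🬎[38;2;30;16;18m[48;2;28;14;15m🬎[38;2;30;16;18m[48;2;28;14;15m🬎[38;2;30;16;18m[48;2;28;14;15m🬎[38;2;30;16;18m[48;2;28;14;15m🬎[38;2;30;16;18m[48;2;28;14;15m🬎[38;2;30;16;18m[48;2;28;14;15m🬎[38;2;30;16;18m[48;2;28;14;15m🬎[38;2;30;16;18m[48;2;28;14;15m🬎[38;2;30;16;18m[48;2;28;14;15m🬎[38;2;30;16;18m[48;2;28;14;15m🬎[38;2;30;16;18m[48;2;28;14;15m🬎[0m
[38;2;27;13;14m[48;2;25;11;11m🬂[38;2;27;13;14m[48;2;25;11;11m🬂[38;2;27;13;14m[48;2;25;11;11m🬂[38;2;27;13;14m[48;2;25;11;11m🬂[38;2;27;13;14m[48;2;25;11;11m🬂[38;2;27;13;14m[48;2;25;11;11m🬂[38;2;27;13;14m[48;2;25;11;11m🬂[38;2;27;13;14m[48;2;25;11;11m🬂[38;2;27;13;14m[48;2;25;11;11m🬂[38;2;27;13;14m[48;2;25;11;11m🬂[38;2;27;13;14m[48;2;25;11;11m🬂[38;2;27;13;14m[48;2;25;11;11m🬂[0m
</frame>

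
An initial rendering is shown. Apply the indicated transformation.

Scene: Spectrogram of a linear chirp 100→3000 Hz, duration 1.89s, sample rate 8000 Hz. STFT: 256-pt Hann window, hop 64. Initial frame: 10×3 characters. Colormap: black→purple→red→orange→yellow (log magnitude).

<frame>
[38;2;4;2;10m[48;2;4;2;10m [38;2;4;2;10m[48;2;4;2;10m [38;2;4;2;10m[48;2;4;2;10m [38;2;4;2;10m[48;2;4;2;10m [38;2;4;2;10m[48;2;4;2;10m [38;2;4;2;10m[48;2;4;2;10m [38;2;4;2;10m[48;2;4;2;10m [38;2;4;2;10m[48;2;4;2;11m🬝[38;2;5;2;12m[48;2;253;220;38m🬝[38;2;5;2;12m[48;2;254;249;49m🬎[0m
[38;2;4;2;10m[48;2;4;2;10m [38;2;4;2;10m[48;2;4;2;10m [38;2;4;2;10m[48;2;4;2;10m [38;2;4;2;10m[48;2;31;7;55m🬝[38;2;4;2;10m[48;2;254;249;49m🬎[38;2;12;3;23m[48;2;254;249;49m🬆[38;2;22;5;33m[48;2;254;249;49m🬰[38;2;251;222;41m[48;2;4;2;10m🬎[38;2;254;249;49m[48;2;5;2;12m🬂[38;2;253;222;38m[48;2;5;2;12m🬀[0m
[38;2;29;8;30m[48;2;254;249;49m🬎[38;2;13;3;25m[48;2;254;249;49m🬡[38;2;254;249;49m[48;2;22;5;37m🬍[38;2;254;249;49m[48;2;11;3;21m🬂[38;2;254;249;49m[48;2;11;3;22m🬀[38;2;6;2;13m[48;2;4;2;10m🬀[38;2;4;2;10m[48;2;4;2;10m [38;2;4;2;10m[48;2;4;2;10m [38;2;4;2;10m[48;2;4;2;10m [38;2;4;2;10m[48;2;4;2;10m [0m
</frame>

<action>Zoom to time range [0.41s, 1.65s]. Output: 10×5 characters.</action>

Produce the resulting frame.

<frame>
[38;2;4;2;10m[48;2;4;2;10m [38;2;4;2;10m[48;2;4;2;10m [38;2;4;2;10m[48;2;4;2;10m [38;2;4;2;10m[48;2;4;2;10m [38;2;4;2;10m[48;2;4;2;10m [38;2;4;2;10m[48;2;4;2;10m [38;2;4;2;10m[48;2;4;2;10m [38;2;4;2;10m[48;2;4;2;10m [38;2;4;2;10m[48;2;4;2;10m [38;2;4;2;10m[48;2;4;2;10m [0m
[38;2;4;2;10m[48;2;4;2;10m [38;2;4;2;10m[48;2;4;2;10m [38;2;4;2;10m[48;2;4;2;10m [38;2;4;2;10m[48;2;4;2;10m [38;2;4;2;10m[48;2;4;2;10m [38;2;4;2;10m[48;2;4;2;10m [38;2;4;2;10m[48;2;4;2;10m [38;2;4;2;10m[48;2;7;2;16m🬝[38;2;9;3;19m[48;2;254;246;48m🬝[38;2;12;3;23m[48;2;254;249;49m🬎[0m
[38;2;4;2;10m[48;2;4;2;10m [38;2;4;2;10m[48;2;4;2;10m [38;2;4;2;10m[48;2;4;2;11m🬝[38;2;4;2;10m[48;2;12;3;24m🬝[38;2;36;10;25m[48;2;254;249;49m🬝[38;2;10;3;21m[48;2;253;232;42m🬆[38;2;15;4;29m[48;2;254;245;47m🬡[38;2;253;233;43m[48;2;6;2;13m🬎[38;2;254;249;49m[48;2;11;3;22m🬂[38;2;250;171;17m[48;2;6;2;14m🬀[0m
[38;2;5;2;13m[48;2;254;249;49m🬎[38;2;22;5;37m[48;2;254;249;49m🬆[38;2;67;17;43m[48;2;242;195;50m🬮[38;2;254;248;49m[48;2;28;7;37m🬆[38;2;254;248;49m[48;2;5;2;12m🬂[38;2;69;16;88m[48;2;4;2;11m🬀[38;2;5;2;12m[48;2;4;2;10m🬀[38;2;4;2;10m[48;2;4;2;10m [38;2;4;2;10m[48;2;4;2;10m [38;2;4;2;10m[48;2;4;2;10m [0m
[38;2;254;249;49m[48;2;40;11;25m🬀[38;2;10;3;20m[48;2;4;2;10m🬀[38;2;4;2;10m[48;2;4;2;10m [38;2;4;2;10m[48;2;4;2;10m [38;2;4;2;10m[48;2;4;2;10m [38;2;4;2;10m[48;2;4;2;10m [38;2;4;2;10m[48;2;4;2;10m [38;2;4;2;10m[48;2;4;2;10m [38;2;4;2;10m[48;2;4;2;10m [38;2;4;2;10m[48;2;4;2;10m [0m
</frame>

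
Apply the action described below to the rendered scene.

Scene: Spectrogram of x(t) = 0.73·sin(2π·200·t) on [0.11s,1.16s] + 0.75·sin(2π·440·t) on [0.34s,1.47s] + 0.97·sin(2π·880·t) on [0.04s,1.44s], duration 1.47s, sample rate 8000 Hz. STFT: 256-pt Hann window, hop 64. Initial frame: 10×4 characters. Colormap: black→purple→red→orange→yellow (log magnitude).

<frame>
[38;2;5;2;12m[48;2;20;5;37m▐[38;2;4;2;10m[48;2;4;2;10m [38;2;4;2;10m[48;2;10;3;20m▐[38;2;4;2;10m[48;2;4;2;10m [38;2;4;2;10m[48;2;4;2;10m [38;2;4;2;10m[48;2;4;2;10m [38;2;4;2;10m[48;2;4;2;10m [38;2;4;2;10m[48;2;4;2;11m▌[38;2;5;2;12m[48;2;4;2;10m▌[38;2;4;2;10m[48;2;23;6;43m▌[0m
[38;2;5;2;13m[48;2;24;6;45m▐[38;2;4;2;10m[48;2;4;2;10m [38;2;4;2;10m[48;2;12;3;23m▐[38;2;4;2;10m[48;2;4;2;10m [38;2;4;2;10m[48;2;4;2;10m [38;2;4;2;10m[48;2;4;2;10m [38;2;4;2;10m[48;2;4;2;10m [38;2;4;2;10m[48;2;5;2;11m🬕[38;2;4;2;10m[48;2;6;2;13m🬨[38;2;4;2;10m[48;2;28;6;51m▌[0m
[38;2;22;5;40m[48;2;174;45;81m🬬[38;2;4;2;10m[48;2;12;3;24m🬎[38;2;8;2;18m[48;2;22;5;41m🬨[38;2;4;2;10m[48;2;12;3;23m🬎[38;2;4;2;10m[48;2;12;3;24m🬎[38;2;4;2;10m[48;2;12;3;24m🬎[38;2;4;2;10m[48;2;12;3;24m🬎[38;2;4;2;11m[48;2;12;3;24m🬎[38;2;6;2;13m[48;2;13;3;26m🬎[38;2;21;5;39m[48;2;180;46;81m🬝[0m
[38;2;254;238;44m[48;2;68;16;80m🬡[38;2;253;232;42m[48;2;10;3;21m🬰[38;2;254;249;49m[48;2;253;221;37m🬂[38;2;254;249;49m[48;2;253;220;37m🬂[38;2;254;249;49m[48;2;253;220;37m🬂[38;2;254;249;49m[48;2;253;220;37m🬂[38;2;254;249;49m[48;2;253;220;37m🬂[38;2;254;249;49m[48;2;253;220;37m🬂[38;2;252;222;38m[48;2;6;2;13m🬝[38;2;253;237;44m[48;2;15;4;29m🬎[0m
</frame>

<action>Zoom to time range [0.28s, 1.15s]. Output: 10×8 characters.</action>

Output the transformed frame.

<frame>
[38;2;5;2;11m[48;2;10;3;20m▌[38;2;4;2;10m[48;2;4;2;10m [38;2;4;2;10m[48;2;4;2;10m [38;2;4;2;10m[48;2;4;2;10m [38;2;4;2;10m[48;2;4;2;10m [38;2;4;2;10m[48;2;4;2;10m [38;2;4;2;10m[48;2;4;2;10m [38;2;4;2;10m[48;2;4;2;10m [38;2;4;2;10m[48;2;4;2;10m [38;2;4;2;10m[48;2;4;2;10m [0m
[38;2;5;2;11m[48;2;10;3;20m▌[38;2;4;2;10m[48;2;4;2;10m [38;2;4;2;10m[48;2;4;2;10m [38;2;4;2;10m[48;2;4;2;10m [38;2;4;2;10m[48;2;4;2;10m [38;2;4;2;10m[48;2;4;2;10m [38;2;4;2;10m[48;2;4;2;10m [38;2;4;2;10m[48;2;4;2;10m [38;2;4;2;10m[48;2;4;2;10m [38;2;4;2;10m[48;2;4;2;10m [0m
[38;2;5;2;12m[48;2;11;3;21m▌[38;2;4;2;10m[48;2;4;2;10m [38;2;4;2;10m[48;2;4;2;10m [38;2;4;2;10m[48;2;4;2;10m [38;2;4;2;10m[48;2;4;2;10m [38;2;4;2;10m[48;2;4;2;10m [38;2;4;2;10m[48;2;4;2;10m [38;2;4;2;10m[48;2;4;2;10m [38;2;4;2;10m[48;2;4;2;10m [38;2;4;2;10m[48;2;4;2;10m [0m
[38;2;5;2;12m[48;2;12;3;24m▌[38;2;4;2;10m[48;2;4;2;10m [38;2;4;2;10m[48;2;4;2;10m [38;2;4;2;10m[48;2;4;2;10m [38;2;4;2;10m[48;2;4;2;10m [38;2;4;2;10m[48;2;4;2;10m [38;2;4;2;10m[48;2;4;2;10m [38;2;4;2;10m[48;2;4;2;10m [38;2;4;2;10m[48;2;4;2;10m [38;2;4;2;10m[48;2;4;2;10m [0m
[38;2;5;2;13m[48;2;15;4;28m▌[38;2;4;2;10m[48;2;4;2;10m [38;2;4;2;10m[48;2;4;2;10m [38;2;4;2;10m[48;2;4;2;10m [38;2;4;2;10m[48;2;4;2;10m [38;2;4;2;10m[48;2;4;2;10m [38;2;4;2;10m[48;2;4;2;10m [38;2;4;2;10m[48;2;4;2;10m [38;2;4;2;10m[48;2;4;2;10m [38;2;4;2;10m[48;2;4;2;10m [0m
[38;2;9;2;19m[48;2;22;5;40m▌[38;2;4;2;10m[48;2;12;3;24m🬎[38;2;4;2;10m[48;2;12;3;23m🬎[38;2;4;2;10m[48;2;12;3;24m🬎[38;2;4;2;10m[48;2;12;3;23m🬎[38;2;4;2;10m[48;2;12;3;24m🬎[38;2;4;2;10m[48;2;12;3;24m🬎[38;2;4;2;10m[48;2;12;3;23m🬎[38;2;4;2;10m[48;2;12;3;24m🬎[38;2;4;2;10m[48;2;12;3;23m🬎[0m
[38;2;239;190;55m[48;2;43;10;68m🬡[38;2;254;249;49m[48;2;35;8;62m🬂[38;2;254;249;49m[48;2;35;8;62m🬂[38;2;254;249;49m[48;2;35;8;62m🬂[38;2;254;249;49m[48;2;35;8;62m🬂[38;2;254;249;49m[48;2;35;8;62m🬂[38;2;254;249;49m[48;2;35;8;62m🬂[38;2;254;249;49m[48;2;35;8;62m🬂[38;2;254;249;49m[48;2;35;8;62m🬂[38;2;254;249;49m[48;2;35;8;62m🬂[0m
[38;2;26;6;48m[48;2;240;170;41m🬀[38;2;253;220;37m[48;2;218;89;53m🬎[38;2;253;220;37m[48;2;218;89;53m🬎[38;2;253;220;37m[48;2;218;89;53m🬎[38;2;253;220;37m[48;2;218;89;53m🬎[38;2;253;220;37m[48;2;218;89;53m🬎[38;2;253;220;37m[48;2;218;89;53m🬎[38;2;253;220;37m[48;2;218;89;53m🬎[38;2;253;220;37m[48;2;218;89;53m🬎[38;2;253;220;37m[48;2;218;89;53m🬎[0m
</frame>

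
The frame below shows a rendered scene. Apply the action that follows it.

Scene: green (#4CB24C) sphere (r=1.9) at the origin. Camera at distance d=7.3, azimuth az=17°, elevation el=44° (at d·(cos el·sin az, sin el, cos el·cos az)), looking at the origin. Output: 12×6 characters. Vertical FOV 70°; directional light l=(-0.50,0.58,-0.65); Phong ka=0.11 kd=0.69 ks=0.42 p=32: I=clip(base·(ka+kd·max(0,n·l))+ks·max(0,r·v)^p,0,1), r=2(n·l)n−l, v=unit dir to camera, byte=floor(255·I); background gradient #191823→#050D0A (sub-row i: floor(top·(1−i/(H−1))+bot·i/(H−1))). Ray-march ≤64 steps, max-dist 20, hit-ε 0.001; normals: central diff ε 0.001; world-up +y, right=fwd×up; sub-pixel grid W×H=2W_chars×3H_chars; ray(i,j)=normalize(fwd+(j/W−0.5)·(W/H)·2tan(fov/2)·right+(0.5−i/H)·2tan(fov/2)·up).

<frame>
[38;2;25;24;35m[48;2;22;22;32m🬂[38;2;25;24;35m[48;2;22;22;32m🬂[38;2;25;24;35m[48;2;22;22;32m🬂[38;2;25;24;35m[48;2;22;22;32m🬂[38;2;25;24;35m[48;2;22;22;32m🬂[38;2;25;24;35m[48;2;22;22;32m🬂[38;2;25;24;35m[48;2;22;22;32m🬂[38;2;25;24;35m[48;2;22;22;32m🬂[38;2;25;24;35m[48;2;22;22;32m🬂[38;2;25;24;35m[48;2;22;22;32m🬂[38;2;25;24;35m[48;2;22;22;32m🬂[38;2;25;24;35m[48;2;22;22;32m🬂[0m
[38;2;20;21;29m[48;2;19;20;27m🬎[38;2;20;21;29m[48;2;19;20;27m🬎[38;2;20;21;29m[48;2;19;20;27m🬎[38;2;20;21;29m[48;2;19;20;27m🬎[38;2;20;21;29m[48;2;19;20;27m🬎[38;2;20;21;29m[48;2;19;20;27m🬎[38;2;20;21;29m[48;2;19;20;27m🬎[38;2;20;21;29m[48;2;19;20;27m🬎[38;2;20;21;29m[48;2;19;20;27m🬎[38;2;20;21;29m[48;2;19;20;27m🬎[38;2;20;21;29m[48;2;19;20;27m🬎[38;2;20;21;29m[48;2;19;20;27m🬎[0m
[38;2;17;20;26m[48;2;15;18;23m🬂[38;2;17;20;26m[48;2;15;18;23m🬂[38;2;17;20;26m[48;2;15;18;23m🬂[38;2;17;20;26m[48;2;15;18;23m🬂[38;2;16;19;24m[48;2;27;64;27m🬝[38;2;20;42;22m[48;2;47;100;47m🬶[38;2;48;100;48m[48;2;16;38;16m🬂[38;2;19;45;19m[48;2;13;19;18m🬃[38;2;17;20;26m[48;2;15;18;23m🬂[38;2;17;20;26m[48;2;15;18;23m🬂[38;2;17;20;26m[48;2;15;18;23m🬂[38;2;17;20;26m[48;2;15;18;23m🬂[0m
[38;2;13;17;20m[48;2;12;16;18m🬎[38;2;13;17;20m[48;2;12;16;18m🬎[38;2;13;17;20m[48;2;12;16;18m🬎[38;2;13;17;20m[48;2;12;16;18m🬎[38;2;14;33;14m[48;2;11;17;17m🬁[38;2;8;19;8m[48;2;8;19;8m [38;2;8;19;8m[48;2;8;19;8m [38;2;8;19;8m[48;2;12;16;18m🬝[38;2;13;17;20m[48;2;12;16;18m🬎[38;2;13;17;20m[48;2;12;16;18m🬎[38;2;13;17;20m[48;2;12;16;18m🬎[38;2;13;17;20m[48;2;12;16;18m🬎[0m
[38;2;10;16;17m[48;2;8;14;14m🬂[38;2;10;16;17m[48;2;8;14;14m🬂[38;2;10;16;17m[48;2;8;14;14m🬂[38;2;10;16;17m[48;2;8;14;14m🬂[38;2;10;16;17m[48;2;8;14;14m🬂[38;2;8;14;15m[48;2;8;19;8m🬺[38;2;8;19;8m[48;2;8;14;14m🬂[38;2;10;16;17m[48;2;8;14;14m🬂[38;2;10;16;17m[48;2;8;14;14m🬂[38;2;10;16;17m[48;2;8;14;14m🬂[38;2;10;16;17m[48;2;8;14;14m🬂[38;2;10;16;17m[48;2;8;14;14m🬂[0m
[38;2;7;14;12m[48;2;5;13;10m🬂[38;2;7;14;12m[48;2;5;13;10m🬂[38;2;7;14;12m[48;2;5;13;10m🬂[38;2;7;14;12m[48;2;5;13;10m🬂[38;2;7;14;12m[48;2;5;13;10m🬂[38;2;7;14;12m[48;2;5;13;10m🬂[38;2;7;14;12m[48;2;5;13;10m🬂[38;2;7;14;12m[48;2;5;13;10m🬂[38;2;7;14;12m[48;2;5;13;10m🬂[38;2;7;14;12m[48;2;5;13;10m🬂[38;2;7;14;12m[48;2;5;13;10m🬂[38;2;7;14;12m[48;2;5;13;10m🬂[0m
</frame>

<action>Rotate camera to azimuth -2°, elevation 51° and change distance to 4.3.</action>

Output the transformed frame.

<frame>
[38;2;25;24;35m[48;2;22;22;32m🬂[38;2;25;24;35m[48;2;22;22;32m🬂[38;2;25;24;35m[48;2;22;22;32m🬂[38;2;25;24;35m[48;2;22;22;32m🬂[38;2;25;24;35m[48;2;22;22;32m🬂[38;2;25;24;35m[48;2;22;22;32m🬂[38;2;25;24;35m[48;2;22;22;32m🬂[38;2;25;24;35m[48;2;22;22;32m🬂[38;2;25;24;35m[48;2;22;22;32m🬂[38;2;25;24;35m[48;2;22;22;32m🬂[38;2;25;24;35m[48;2;22;22;32m🬂[38;2;25;24;35m[48;2;22;22;32m🬂[0m
[38;2;20;21;29m[48;2;19;20;27m🬎[38;2;20;21;29m[48;2;19;20;27m🬎[38;2;20;21;29m[48;2;19;20;27m🬎[38;2;20;21;29m[48;2;19;20;27m🬎[38;2;32;57;37m[48;2;144;197;144m🬝[38;2;91;144;91m[48;2;48;106;48m🬓[38;2;39;93;39m[48;2;29;69;29m🬆[38;2;32;75;32m[48;2;22;42;25m🬌[38;2;18;43;18m[48;2;20;21;29m🬏[38;2;20;21;29m[48;2;19;20;27m🬎[38;2;20;21;29m[48;2;19;20;27m🬎[38;2;20;21;29m[48;2;19;20;27m🬎[0m
[38;2;17;20;26m[48;2;15;18;23m🬂[38;2;17;20;26m[48;2;15;18;23m🬂[38;2;17;20;26m[48;2;15;18;23m🬂[38;2;17;20;26m[48;2;38;89;38m🬀[38;2;49;98;49m[48;2;27;65;27m🬂[38;2;28;66;28m[48;2;20;48;20m🬆[38;2;21;51;21m[48;2;14;35;14m🬆[38;2;16;39;16m[48;2;9;23;9m🬆[38;2;13;31;13m[48;2;8;20;8m🬀[38;2;16;19;24m[48;2;8;19;8m🬨[38;2;17;20;26m[48;2;15;18;23m🬂[38;2;17;20;26m[48;2;15;18;23m🬂[0m
[38;2;13;17;20m[48;2;12;16;18m🬎[38;2;13;17;20m[48;2;12;16;18m🬎[38;2;13;17;20m[48;2;12;16;18m🬎[38;2;26;63;26m[48;2;18;44;18m🬆[38;2;19;46;19m[48;2;12;29;12m🬆[38;2;14;35;14m[48;2;9;21;9m🬂[38;2;11;26;11m[48;2;8;19;8m🬀[38;2;8;19;8m[48;2;8;19;8m [38;2;8;19;8m[48;2;8;19;8m [38;2;8;19;8m[48;2;13;17;19m▌[38;2;13;17;20m[48;2;12;16;18m🬎[38;2;13;17;20m[48;2;12;16;18m🬎[0m
[38;2;10;16;17m[48;2;8;14;14m🬂[38;2;10;16;17m[48;2;8;14;14m🬂[38;2;10;16;17m[48;2;8;14;14m🬂[38;2;10;24;10m[48;2;8;14;15m🬁[38;2;8;19;8m[48;2;8;14;14m🬬[38;2;8;19;8m[48;2;8;19;8m [38;2;8;19;8m[48;2;8;19;8m [38;2;8;19;8m[48;2;8;19;8m [38;2;8;19;8m[48;2;8;14;14m🬆[38;2;10;16;17m[48;2;8;14;14m🬂[38;2;10;16;17m[48;2;8;14;14m🬂[38;2;10;16;17m[48;2;8;14;14m🬂[0m
[38;2;7;14;12m[48;2;5;13;10m🬂[38;2;7;14;12m[48;2;5;13;10m🬂[38;2;7;14;12m[48;2;5;13;10m🬂[38;2;7;14;12m[48;2;5;13;10m🬂[38;2;7;14;12m[48;2;5;13;10m🬂[38;2;8;19;8m[48;2;5;13;10m🬂[38;2;8;19;8m[48;2;5;13;10m🬂[38;2;8;19;8m[48;2;5;13;10m🬀[38;2;7;14;12m[48;2;5;13;10m🬂[38;2;7;14;12m[48;2;5;13;10m🬂[38;2;7;14;12m[48;2;5;13;10m🬂[38;2;7;14;12m[48;2;5;13;10m🬂[0m
</frame>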